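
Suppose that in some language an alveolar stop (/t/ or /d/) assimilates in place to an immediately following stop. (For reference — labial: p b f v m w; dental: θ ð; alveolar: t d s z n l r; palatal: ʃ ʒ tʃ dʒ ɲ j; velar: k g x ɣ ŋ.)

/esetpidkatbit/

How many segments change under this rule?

/t/ before /p/ (labial) → [p]
/d/ before /k/ (velar) → [g]
/t/ before /b/ (labial) → [p]
3 segments change.

3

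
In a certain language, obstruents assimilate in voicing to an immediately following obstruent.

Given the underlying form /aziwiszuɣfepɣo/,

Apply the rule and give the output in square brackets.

[aziwizzuxfebɣo]

/s/ before /z/ (voiced) → [z]
/ɣ/ before /f/ (voiceless) → [x]
/p/ before /ɣ/ (voiced) → [b]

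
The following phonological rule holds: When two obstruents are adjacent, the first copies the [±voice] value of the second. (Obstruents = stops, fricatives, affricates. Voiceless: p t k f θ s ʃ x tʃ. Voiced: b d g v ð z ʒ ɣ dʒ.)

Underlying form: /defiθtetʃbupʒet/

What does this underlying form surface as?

[defiθtedʒbubʒet]

/tʃ/ before /b/ (voiced) → [dʒ]
/p/ before /ʒ/ (voiced) → [b]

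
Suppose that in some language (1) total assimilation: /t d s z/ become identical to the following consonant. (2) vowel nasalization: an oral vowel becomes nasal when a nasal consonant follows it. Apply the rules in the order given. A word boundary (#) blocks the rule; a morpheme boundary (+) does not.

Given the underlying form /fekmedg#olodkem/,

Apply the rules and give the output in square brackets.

Rule 1: /d/ before /g/ → [g] (total assimilation)
Rule 1: /d/ before /k/ → [k] (total assimilation)
After rule 1: fekmegg#olokkem
Rule 2: /e/ before nasal /m/ → [ẽ]

[fekmegg#olokkẽm]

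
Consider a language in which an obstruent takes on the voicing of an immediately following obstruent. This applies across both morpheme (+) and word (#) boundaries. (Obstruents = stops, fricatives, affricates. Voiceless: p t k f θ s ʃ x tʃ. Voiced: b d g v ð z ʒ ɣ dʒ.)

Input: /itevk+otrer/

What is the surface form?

[itefk+otrer]

/v/ before /k/ (voiceless) → [f]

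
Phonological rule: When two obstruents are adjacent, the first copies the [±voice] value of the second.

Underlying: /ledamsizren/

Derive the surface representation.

[ledamsizren]

no segment meets the rule's conditions; no change.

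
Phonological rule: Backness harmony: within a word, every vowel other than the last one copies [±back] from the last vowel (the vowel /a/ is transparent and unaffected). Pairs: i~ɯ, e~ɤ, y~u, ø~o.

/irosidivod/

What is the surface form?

[ɯrosɯdɯvod]

/i/ harmonizes with /o/ ([+back]) → [ɯ]
/i/ harmonizes with /o/ ([+back]) → [ɯ]
/i/ harmonizes with /o/ ([+back]) → [ɯ]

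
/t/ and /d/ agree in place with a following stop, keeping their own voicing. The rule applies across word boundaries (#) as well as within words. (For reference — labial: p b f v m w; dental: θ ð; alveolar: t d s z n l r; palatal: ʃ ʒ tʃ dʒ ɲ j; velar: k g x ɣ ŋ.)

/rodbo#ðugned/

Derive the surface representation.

/d/ before /b/ (labial) → [b]

[robbo#ðugned]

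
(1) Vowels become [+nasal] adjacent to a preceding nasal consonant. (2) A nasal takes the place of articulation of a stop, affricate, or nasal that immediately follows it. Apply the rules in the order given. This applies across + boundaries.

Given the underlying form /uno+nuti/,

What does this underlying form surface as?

[unõ+nũti]

Rule 1: /o/ after nasal /n/ → [õ]
Rule 1: /u/ after nasal /n/ → [ũ]
After rule 1: unõ+nũti
Rule 2: no segment meets the rule's conditions; no change.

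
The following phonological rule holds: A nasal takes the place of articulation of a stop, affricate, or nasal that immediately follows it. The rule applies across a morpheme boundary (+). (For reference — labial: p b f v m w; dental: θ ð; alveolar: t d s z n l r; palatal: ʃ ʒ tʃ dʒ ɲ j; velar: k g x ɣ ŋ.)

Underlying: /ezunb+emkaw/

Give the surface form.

/n/ before /b/ (labial) → [m]
/m/ before /k/ (velar) → [ŋ]

[ezumb+eŋkaw]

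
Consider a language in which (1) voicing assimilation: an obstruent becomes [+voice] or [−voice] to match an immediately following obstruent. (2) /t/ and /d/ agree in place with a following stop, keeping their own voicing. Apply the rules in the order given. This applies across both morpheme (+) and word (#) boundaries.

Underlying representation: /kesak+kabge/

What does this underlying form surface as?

Rule 1: no segment meets the rule's conditions; no change.
After rule 1: kesak+kabge
Rule 2: no segment meets the rule's conditions; no change.

[kesak+kabge]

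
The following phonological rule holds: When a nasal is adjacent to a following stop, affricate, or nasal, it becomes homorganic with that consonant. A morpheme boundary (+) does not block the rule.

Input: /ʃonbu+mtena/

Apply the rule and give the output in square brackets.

[ʃombu+ntena]

/n/ before /b/ (labial) → [m]
/m/ before /t/ (alveolar) → [n]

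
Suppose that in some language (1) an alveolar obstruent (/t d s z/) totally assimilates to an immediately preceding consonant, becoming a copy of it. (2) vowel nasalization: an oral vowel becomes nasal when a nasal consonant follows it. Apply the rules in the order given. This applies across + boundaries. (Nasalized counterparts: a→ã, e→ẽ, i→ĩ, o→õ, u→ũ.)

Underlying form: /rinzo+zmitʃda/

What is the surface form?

[rĩnno+zmitʃtʃa]

Rule 1: /z/ after /n/ → [n] (total assimilation)
Rule 1: /d/ after /tʃ/ → [tʃ] (total assimilation)
After rule 1: rinno+zmitʃtʃa
Rule 2: /i/ before nasal /n/ → [ĩ]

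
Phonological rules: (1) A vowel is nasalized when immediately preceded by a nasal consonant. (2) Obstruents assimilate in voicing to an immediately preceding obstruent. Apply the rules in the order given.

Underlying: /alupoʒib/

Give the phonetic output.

[alupoʒib]

Rule 1: no segment meets the rule's conditions; no change.
After rule 1: alupoʒib
Rule 2: no segment meets the rule's conditions; no change.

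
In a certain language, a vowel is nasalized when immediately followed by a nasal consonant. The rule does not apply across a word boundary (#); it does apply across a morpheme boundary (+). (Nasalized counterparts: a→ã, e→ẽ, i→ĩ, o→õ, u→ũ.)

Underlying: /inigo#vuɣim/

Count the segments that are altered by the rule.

/i/ before nasal /n/ → [ĩ]
/i/ before nasal /m/ → [ĩ]
2 segments change.

2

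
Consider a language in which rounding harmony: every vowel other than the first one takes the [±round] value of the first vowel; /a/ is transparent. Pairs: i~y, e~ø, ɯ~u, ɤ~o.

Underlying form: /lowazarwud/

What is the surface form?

no segment meets the rule's conditions; no change.

[lowazarwud]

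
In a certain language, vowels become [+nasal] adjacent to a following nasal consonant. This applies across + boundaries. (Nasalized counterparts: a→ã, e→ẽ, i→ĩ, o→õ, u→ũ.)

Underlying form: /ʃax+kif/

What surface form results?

no segment meets the rule's conditions; no change.

[ʃax+kif]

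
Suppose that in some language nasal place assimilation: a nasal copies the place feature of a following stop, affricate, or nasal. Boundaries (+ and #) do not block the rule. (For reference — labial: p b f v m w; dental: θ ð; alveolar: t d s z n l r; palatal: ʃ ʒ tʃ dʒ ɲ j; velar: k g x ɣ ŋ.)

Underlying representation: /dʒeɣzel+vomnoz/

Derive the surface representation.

[dʒeɣzel+vonnoz]

/m/ before /n/ (alveolar) → [n]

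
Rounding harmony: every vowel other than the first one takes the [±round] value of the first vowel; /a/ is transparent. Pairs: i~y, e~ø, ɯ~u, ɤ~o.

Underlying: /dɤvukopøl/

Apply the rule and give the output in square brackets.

/u/ harmonizes with /ɤ/ ([-round]) → [ɯ]
/o/ harmonizes with /ɤ/ ([-round]) → [ɤ]
/ø/ harmonizes with /ɤ/ ([-round]) → [e]

[dɤvɯkɤpel]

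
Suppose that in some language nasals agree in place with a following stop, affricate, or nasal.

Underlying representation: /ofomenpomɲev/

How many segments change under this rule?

2

/n/ before /p/ (labial) → [m]
/m/ before /ɲ/ (palatal) → [ɲ]
2 segments change.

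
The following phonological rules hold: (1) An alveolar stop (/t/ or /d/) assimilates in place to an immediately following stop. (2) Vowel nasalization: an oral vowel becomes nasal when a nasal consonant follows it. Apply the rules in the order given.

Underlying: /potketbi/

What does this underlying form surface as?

Rule 1: /t/ before /k/ (velar) → [k]
Rule 1: /t/ before /b/ (labial) → [p]
After rule 1: pokkepbi
Rule 2: no segment meets the rule's conditions; no change.

[pokkepbi]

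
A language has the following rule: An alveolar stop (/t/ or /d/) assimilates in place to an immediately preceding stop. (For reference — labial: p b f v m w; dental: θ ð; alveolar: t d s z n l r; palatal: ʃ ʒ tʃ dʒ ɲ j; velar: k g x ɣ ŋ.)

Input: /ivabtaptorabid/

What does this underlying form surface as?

[ivabpapporabid]

/t/ after /b/ (labial) → [p]
/t/ after /p/ (labial) → [p]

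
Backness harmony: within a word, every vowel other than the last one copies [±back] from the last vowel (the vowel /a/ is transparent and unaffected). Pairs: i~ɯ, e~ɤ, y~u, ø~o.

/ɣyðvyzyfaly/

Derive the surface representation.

[ɣyðvyzyfaly]

no segment meets the rule's conditions; no change.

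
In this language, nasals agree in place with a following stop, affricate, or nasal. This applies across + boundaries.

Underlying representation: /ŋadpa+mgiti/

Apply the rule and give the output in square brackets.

[ŋadpa+ŋgiti]

/m/ before /g/ (velar) → [ŋ]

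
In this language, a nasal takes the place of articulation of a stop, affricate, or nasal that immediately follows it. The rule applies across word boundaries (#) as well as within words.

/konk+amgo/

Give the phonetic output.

/n/ before /k/ (velar) → [ŋ]
/m/ before /g/ (velar) → [ŋ]

[koŋk+aŋgo]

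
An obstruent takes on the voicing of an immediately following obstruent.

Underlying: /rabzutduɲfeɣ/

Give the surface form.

/t/ before /d/ (voiced) → [d]

[rabzudduɲfeɣ]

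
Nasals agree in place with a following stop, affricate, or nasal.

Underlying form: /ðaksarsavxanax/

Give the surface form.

no segment meets the rule's conditions; no change.

[ðaksarsavxanax]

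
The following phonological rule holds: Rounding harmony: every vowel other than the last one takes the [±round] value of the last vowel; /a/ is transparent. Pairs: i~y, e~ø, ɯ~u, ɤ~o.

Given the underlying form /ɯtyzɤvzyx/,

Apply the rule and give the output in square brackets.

/ɯ/ harmonizes with /y/ ([+round]) → [u]
/ɤ/ harmonizes with /y/ ([+round]) → [o]

[utyzovzyx]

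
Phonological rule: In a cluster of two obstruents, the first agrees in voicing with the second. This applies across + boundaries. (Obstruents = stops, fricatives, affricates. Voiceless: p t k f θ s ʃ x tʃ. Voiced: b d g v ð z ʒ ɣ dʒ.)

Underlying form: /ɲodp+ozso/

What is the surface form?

[ɲotp+osso]

/d/ before /p/ (voiceless) → [t]
/z/ before /s/ (voiceless) → [s]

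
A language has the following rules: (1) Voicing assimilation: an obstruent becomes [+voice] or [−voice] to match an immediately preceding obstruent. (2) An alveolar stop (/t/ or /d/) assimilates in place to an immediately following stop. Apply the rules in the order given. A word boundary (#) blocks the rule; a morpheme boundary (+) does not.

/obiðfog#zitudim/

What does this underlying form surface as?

Rule 1: /f/ after /ð/ (voiced) → [v]
After rule 1: obiðvog#zitudim
Rule 2: no segment meets the rule's conditions; no change.

[obiðvog#zitudim]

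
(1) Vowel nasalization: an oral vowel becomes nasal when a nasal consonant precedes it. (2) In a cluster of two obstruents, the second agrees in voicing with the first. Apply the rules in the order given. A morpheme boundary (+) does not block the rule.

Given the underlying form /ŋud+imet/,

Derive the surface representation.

[ŋũd+imẽt]

Rule 1: /u/ after nasal /ŋ/ → [ũ]
Rule 1: /e/ after nasal /m/ → [ẽ]
After rule 1: ŋũd+imẽt
Rule 2: no segment meets the rule's conditions; no change.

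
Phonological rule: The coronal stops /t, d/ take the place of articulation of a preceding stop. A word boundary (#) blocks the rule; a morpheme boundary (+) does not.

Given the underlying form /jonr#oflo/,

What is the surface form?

no segment meets the rule's conditions; no change.

[jonr#oflo]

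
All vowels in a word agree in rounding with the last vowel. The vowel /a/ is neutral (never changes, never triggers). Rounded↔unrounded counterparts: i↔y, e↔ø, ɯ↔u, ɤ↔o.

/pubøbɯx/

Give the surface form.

/u/ harmonizes with /ɯ/ ([-round]) → [ɯ]
/ø/ harmonizes with /ɯ/ ([-round]) → [e]

[pɯbebɯx]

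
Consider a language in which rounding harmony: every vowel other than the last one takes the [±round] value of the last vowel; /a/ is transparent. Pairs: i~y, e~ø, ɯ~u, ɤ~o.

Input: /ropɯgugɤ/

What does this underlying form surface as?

/o/ harmonizes with /ɤ/ ([-round]) → [ɤ]
/u/ harmonizes with /ɤ/ ([-round]) → [ɯ]

[rɤpɯgɯgɤ]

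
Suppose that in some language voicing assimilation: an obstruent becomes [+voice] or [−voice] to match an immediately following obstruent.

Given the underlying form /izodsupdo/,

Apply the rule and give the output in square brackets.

[izotsubdo]

/d/ before /s/ (voiceless) → [t]
/p/ before /d/ (voiced) → [b]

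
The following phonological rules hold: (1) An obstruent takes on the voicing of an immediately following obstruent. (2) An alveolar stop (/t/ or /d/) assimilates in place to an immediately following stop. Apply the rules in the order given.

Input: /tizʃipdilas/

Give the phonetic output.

[tisʃibdilas]

Rule 1: /z/ before /ʃ/ (voiceless) → [s]
Rule 1: /p/ before /d/ (voiced) → [b]
After rule 1: tisʃibdilas
Rule 2: no segment meets the rule's conditions; no change.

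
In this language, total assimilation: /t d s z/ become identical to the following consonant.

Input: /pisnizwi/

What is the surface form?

/s/ before /n/ → [n] (total assimilation)
/z/ before /w/ → [w] (total assimilation)

[pinniwwi]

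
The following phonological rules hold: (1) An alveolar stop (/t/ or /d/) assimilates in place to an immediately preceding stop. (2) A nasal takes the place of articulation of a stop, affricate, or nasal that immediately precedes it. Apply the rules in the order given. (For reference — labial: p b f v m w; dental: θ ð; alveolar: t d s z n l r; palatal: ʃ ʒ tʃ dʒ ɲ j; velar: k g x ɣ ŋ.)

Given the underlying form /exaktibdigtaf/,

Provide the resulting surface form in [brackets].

Rule 1: /t/ after /k/ (velar) → [k]
Rule 1: /d/ after /b/ (labial) → [b]
Rule 1: /t/ after /g/ (velar) → [k]
After rule 1: exakkibbigkaf
Rule 2: no segment meets the rule's conditions; no change.

[exakkibbigkaf]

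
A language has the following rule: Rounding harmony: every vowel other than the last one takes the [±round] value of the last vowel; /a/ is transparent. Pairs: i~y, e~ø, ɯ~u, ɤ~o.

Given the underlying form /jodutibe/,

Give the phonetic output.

[jɤdɯtibe]

/o/ harmonizes with /e/ ([-round]) → [ɤ]
/u/ harmonizes with /e/ ([-round]) → [ɯ]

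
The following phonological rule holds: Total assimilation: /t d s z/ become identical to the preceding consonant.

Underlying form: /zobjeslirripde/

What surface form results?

[zobjeslirrippe]

/d/ after /p/ → [p] (total assimilation)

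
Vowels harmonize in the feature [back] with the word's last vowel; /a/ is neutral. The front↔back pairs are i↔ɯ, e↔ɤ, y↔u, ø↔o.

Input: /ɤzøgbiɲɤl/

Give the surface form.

[ɤzogbɯɲɤl]

/ø/ harmonizes with /ɤ/ ([+back]) → [o]
/i/ harmonizes with /ɤ/ ([+back]) → [ɯ]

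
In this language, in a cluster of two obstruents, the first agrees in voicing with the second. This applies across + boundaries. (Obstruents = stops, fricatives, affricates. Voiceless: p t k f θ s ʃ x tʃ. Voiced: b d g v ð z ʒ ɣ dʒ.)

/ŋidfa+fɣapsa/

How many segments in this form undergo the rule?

2

/d/ before /f/ (voiceless) → [t]
/f/ before /ɣ/ (voiced) → [v]
2 segments change.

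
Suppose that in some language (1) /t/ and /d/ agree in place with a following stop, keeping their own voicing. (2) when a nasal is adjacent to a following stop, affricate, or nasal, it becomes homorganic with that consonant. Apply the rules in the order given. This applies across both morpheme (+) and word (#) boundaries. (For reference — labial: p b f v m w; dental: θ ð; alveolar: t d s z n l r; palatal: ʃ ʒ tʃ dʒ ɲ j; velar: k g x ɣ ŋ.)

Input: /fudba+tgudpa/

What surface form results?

[fubba+kgubpa]

Rule 1: /d/ before /b/ (labial) → [b]
Rule 1: /t/ before /g/ (velar) → [k]
Rule 1: /d/ before /p/ (labial) → [b]
After rule 1: fubba+kgubpa
Rule 2: no segment meets the rule's conditions; no change.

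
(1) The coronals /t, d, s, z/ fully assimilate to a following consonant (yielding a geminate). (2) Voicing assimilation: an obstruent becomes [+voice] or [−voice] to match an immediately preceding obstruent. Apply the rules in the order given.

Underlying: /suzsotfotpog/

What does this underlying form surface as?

Rule 1: /z/ before /s/ → [s] (total assimilation)
Rule 1: /t/ before /f/ → [f] (total assimilation)
Rule 1: /t/ before /p/ → [p] (total assimilation)
After rule 1: sussoffoppog
Rule 2: no segment meets the rule's conditions; no change.

[sussoffoppog]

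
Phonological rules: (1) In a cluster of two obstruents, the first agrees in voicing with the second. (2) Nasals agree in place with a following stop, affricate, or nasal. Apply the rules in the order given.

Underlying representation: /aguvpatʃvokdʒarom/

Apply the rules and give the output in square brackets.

[agufpadʒvogdʒarom]

Rule 1: /v/ before /p/ (voiceless) → [f]
Rule 1: /tʃ/ before /v/ (voiced) → [dʒ]
Rule 1: /k/ before /dʒ/ (voiced) → [g]
After rule 1: agufpadʒvogdʒarom
Rule 2: no segment meets the rule's conditions; no change.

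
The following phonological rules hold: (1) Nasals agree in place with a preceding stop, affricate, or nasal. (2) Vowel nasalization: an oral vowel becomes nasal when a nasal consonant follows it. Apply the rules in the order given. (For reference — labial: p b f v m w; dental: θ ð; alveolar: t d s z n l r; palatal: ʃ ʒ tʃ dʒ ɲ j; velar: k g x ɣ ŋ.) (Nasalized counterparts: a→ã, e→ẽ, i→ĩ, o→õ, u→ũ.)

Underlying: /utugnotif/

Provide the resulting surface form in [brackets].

Rule 1: /n/ after /g/ (velar) → [ŋ]
After rule 1: utugŋotif
Rule 2: no segment meets the rule's conditions; no change.

[utugŋotif]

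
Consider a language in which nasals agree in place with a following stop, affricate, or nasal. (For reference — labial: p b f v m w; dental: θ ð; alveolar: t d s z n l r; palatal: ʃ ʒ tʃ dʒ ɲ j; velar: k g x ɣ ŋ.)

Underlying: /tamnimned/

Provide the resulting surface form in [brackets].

[tanninned]

/m/ before /n/ (alveolar) → [n]
/m/ before /n/ (alveolar) → [n]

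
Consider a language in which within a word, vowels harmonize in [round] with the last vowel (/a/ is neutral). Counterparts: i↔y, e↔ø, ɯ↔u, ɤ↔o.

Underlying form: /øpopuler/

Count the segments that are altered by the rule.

3

/ø/ harmonizes with /e/ ([-round]) → [e]
/o/ harmonizes with /e/ ([-round]) → [ɤ]
/u/ harmonizes with /e/ ([-round]) → [ɯ]
3 segments change.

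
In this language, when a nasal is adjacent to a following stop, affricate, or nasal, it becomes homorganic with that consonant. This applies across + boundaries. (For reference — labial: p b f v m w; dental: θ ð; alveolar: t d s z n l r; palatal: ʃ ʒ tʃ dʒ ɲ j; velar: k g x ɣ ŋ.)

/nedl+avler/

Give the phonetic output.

[nedl+avler]

no segment meets the rule's conditions; no change.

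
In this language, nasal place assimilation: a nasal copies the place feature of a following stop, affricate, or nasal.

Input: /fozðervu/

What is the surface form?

[fozðervu]

no segment meets the rule's conditions; no change.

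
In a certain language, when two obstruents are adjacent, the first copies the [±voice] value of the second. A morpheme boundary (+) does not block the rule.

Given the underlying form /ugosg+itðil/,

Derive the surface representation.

[ugozg+idðil]

/s/ before /g/ (voiced) → [z]
/t/ before /ð/ (voiced) → [d]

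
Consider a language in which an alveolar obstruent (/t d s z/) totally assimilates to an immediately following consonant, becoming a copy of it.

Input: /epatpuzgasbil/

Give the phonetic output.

[epappuggabbil]

/t/ before /p/ → [p] (total assimilation)
/z/ before /g/ → [g] (total assimilation)
/s/ before /b/ → [b] (total assimilation)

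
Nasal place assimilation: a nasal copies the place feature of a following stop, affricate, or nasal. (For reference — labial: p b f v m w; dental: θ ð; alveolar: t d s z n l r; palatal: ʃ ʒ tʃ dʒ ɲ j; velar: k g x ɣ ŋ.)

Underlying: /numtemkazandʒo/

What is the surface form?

/m/ before /t/ (alveolar) → [n]
/m/ before /k/ (velar) → [ŋ]
/n/ before /dʒ/ (palatal) → [ɲ]

[nunteŋkazaɲdʒo]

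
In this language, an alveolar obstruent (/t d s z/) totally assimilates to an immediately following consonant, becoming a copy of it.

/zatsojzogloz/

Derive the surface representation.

/t/ before /s/ → [s] (total assimilation)

[zassojzogloz]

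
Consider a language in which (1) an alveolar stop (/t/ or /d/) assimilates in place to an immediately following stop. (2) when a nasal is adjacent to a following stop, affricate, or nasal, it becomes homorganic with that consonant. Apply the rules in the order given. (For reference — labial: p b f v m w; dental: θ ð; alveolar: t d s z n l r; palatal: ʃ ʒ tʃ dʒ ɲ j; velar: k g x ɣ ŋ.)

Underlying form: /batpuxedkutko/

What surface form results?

Rule 1: /t/ before /p/ (labial) → [p]
Rule 1: /d/ before /k/ (velar) → [g]
Rule 1: /t/ before /k/ (velar) → [k]
After rule 1: bappuxegkukko
Rule 2: no segment meets the rule's conditions; no change.

[bappuxegkukko]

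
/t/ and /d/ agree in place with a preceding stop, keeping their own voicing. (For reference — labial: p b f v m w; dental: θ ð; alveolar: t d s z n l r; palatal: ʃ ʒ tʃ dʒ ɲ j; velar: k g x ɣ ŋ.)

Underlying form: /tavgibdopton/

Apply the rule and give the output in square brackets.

/d/ after /b/ (labial) → [b]
/t/ after /p/ (labial) → [p]

[tavgibboppon]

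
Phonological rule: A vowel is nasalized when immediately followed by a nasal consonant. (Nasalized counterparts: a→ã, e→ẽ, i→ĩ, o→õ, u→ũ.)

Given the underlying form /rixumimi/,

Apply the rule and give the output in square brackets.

/u/ before nasal /m/ → [ũ]
/i/ before nasal /m/ → [ĩ]

[rixũmĩmi]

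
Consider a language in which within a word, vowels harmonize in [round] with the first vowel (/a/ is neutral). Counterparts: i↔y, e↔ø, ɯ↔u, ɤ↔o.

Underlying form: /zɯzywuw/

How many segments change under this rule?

2

/y/ harmonizes with /ɯ/ ([-round]) → [i]
/u/ harmonizes with /ɯ/ ([-round]) → [ɯ]
2 segments change.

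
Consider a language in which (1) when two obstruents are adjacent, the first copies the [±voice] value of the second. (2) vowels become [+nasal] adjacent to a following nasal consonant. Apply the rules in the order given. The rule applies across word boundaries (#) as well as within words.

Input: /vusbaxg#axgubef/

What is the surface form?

Rule 1: /s/ before /b/ (voiced) → [z]
Rule 1: /x/ before /g/ (voiced) → [ɣ]
Rule 1: /x/ before /g/ (voiced) → [ɣ]
After rule 1: vuzbaɣg#aɣgubef
Rule 2: no segment meets the rule's conditions; no change.

[vuzbaɣg#aɣgubef]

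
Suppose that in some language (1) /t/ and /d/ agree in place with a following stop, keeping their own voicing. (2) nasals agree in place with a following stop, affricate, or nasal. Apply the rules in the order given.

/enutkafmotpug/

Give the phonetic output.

[enukkafmoppug]

Rule 1: /t/ before /k/ (velar) → [k]
Rule 1: /t/ before /p/ (labial) → [p]
After rule 1: enukkafmoppug
Rule 2: no segment meets the rule's conditions; no change.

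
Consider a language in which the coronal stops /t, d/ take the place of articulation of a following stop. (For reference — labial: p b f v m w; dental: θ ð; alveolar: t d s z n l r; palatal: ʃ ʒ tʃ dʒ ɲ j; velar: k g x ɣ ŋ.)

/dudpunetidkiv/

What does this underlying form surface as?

[dubpunetigkiv]

/d/ before /p/ (labial) → [b]
/d/ before /k/ (velar) → [g]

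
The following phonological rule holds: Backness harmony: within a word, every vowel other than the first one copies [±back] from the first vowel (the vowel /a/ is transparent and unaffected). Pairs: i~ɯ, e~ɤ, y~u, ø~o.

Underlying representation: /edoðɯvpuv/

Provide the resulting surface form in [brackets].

[edøðivpyv]

/o/ harmonizes with /e/ ([-back]) → [ø]
/ɯ/ harmonizes with /e/ ([-back]) → [i]
/u/ harmonizes with /e/ ([-back]) → [y]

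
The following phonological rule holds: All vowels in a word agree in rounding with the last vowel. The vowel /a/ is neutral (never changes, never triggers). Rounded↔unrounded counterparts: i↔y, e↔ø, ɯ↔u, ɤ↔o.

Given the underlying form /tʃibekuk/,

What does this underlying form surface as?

[tʃybøkuk]

/i/ harmonizes with /u/ ([+round]) → [y]
/e/ harmonizes with /u/ ([+round]) → [ø]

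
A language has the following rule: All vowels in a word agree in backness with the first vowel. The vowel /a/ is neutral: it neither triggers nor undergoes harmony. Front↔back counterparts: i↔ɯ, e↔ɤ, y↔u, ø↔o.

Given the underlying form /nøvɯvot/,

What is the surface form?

[nøvivøt]

/ɯ/ harmonizes with /ø/ ([-back]) → [i]
/o/ harmonizes with /ø/ ([-back]) → [ø]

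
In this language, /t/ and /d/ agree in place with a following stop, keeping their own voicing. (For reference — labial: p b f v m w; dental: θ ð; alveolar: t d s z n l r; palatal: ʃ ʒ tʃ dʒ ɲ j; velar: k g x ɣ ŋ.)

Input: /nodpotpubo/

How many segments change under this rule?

2

/d/ before /p/ (labial) → [b]
/t/ before /p/ (labial) → [p]
2 segments change.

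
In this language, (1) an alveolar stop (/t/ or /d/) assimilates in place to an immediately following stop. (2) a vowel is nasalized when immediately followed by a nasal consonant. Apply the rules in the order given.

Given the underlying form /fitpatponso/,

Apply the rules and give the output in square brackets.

Rule 1: /t/ before /p/ (labial) → [p]
Rule 1: /t/ before /p/ (labial) → [p]
After rule 1: fippapponso
Rule 2: /o/ before nasal /n/ → [õ]

[fippappõnso]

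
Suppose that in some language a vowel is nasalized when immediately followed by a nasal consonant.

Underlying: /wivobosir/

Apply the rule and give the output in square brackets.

[wivobosir]

no segment meets the rule's conditions; no change.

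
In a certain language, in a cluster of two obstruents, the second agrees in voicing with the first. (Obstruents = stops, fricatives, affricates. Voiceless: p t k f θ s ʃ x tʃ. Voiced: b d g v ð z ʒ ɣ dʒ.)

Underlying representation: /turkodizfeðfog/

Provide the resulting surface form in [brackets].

[turkodizveðvog]

/f/ after /z/ (voiced) → [v]
/f/ after /ð/ (voiced) → [v]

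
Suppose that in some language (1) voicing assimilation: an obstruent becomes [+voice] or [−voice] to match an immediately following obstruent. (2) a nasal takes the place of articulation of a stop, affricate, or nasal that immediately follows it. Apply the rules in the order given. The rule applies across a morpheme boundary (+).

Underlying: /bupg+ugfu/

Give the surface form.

Rule 1: /p/ before /g/ (voiced) → [b]
Rule 1: /g/ before /f/ (voiceless) → [k]
After rule 1: bubg+ukfu
Rule 2: no segment meets the rule's conditions; no change.

[bubg+ukfu]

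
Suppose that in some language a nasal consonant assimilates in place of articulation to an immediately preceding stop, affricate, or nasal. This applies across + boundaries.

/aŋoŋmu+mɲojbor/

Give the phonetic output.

[aŋoŋŋu+mmojbor]

/m/ after /ŋ/ (velar) → [ŋ]
/ɲ/ after /m/ (labial) → [m]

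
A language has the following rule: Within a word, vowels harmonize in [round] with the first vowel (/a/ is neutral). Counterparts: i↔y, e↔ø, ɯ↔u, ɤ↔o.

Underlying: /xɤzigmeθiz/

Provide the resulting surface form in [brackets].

[xɤzigmeθiz]

no segment meets the rule's conditions; no change.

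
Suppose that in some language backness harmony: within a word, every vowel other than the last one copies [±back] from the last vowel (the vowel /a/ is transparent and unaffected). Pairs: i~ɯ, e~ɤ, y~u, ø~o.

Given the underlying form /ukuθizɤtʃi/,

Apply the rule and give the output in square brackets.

/u/ harmonizes with /i/ ([-back]) → [y]
/u/ harmonizes with /i/ ([-back]) → [y]
/ɤ/ harmonizes with /i/ ([-back]) → [e]

[ykyθizetʃi]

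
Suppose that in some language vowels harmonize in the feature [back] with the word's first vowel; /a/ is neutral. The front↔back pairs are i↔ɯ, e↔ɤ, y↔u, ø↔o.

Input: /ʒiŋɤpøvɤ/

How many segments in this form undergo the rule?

/ɤ/ harmonizes with /i/ ([-back]) → [e]
/ɤ/ harmonizes with /i/ ([-back]) → [e]
2 segments change.

2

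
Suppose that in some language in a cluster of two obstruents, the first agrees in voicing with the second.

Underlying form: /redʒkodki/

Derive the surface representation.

[retʃkotki]

/dʒ/ before /k/ (voiceless) → [tʃ]
/d/ before /k/ (voiceless) → [t]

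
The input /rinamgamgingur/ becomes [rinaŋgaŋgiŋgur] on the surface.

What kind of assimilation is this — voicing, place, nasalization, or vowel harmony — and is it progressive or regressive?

/m/→[ŋ] /m/→[ŋ] /n/→[ŋ].
Each target copies a feature from the following segment, so the direction is regressive.

place assimilation, regressive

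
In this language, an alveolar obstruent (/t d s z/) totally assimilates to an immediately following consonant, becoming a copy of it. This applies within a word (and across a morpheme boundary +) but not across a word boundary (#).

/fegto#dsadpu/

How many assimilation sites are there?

2

/d/ before /s/ → [s] (total assimilation)
/d/ before /p/ → [p] (total assimilation)
2 segments change.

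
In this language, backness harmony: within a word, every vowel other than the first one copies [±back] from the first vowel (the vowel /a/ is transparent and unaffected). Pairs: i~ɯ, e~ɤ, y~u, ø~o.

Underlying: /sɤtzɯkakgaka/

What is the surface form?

no segment meets the rule's conditions; no change.

[sɤtzɯkakgaka]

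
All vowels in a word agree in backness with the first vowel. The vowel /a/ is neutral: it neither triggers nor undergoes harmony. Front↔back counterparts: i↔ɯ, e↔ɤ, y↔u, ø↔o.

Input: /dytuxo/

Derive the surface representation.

[dytyxø]

/u/ harmonizes with /y/ ([-back]) → [y]
/o/ harmonizes with /y/ ([-back]) → [ø]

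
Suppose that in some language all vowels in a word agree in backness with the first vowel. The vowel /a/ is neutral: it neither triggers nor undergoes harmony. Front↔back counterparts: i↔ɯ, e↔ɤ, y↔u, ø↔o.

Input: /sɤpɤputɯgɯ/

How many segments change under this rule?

0

No segment meets the rule's conditions.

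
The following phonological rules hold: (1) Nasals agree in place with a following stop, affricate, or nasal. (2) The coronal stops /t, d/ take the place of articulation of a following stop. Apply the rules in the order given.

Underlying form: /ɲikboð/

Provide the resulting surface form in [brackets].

Rule 1: no segment meets the rule's conditions; no change.
After rule 1: ɲikboð
Rule 2: no segment meets the rule's conditions; no change.

[ɲikboð]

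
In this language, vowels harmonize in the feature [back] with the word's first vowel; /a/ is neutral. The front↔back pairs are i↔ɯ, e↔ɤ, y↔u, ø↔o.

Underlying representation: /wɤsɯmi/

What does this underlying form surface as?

[wɤsɯmɯ]

/i/ harmonizes with /ɤ/ ([+back]) → [ɯ]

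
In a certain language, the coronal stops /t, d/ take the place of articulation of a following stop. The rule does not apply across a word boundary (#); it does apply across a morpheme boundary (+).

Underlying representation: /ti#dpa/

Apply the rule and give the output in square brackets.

/d/ before /p/ (labial) → [b]

[ti#bpa]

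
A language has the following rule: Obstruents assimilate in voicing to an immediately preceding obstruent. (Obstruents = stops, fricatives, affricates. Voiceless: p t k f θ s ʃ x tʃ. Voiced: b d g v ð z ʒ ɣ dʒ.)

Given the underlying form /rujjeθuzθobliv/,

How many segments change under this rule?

1

/θ/ after /z/ (voiced) → [ð]
1 segment changes.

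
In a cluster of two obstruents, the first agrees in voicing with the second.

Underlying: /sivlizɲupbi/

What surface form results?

/p/ before /b/ (voiced) → [b]

[sivlizɲubbi]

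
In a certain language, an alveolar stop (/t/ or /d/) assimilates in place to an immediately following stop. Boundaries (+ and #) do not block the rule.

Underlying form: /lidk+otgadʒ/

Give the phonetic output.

[ligk+okgadʒ]

/d/ before /k/ (velar) → [g]
/t/ before /g/ (velar) → [k]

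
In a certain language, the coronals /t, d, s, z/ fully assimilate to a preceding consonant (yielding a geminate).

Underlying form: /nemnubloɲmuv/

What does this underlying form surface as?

no segment meets the rule's conditions; no change.

[nemnubloɲmuv]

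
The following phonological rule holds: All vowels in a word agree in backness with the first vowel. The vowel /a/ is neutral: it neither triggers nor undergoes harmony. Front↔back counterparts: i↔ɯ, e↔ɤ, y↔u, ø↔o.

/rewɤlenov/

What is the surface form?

/ɤ/ harmonizes with /e/ ([-back]) → [e]
/o/ harmonizes with /e/ ([-back]) → [ø]

[rewelenøv]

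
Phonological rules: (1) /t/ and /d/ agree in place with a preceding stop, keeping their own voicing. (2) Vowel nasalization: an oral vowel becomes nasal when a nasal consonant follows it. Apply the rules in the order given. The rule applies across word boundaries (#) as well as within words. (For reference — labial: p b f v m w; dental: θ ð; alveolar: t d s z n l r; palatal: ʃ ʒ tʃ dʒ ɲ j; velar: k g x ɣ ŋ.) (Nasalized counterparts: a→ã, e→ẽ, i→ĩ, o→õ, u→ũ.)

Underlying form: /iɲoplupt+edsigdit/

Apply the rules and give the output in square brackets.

[ĩɲoplupp+edsiggit]

Rule 1: /t/ after /p/ (labial) → [p]
Rule 1: /d/ after /g/ (velar) → [g]
After rule 1: iɲoplupp+edsiggit
Rule 2: /i/ before nasal /ɲ/ → [ĩ]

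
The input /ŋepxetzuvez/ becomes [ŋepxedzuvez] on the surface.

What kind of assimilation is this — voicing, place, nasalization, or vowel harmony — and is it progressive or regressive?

voicing assimilation, regressive

/t/→[d].
Each target copies a feature from the following segment, so the direction is regressive.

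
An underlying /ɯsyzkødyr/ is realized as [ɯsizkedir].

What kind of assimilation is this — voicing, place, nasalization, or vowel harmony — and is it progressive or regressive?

vowel harmony, progressive

/y/→[i] /ø/→[e] /y/→[i].
Vowels agree with the first vowel, so the harmony is progressive.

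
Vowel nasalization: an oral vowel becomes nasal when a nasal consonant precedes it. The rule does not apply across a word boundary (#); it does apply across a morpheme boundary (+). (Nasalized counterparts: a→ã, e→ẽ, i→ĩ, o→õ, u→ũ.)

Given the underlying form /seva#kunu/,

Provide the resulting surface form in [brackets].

/u/ after nasal /n/ → [ũ]

[seva#kunũ]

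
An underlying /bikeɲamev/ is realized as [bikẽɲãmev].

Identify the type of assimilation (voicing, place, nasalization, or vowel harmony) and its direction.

nasalization, regressive

/e/→[ẽ] /a/→[ã].
Each target copies a feature from the following segment, so the direction is regressive.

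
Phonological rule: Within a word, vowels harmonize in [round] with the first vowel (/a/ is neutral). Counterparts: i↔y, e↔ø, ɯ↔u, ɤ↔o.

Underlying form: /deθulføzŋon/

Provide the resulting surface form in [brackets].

[deθɯlfezŋɤn]

/u/ harmonizes with /e/ ([-round]) → [ɯ]
/ø/ harmonizes with /e/ ([-round]) → [e]
/o/ harmonizes with /e/ ([-round]) → [ɤ]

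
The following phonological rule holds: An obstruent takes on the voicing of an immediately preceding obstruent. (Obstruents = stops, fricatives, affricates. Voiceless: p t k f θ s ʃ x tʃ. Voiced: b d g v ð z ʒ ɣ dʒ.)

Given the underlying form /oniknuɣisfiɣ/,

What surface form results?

no segment meets the rule's conditions; no change.

[oniknuɣisfiɣ]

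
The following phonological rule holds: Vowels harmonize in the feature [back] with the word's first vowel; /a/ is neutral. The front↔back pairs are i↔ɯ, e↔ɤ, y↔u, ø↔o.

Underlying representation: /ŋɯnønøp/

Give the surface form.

/ø/ harmonizes with /ɯ/ ([+back]) → [o]
/ø/ harmonizes with /ɯ/ ([+back]) → [o]

[ŋɯnonop]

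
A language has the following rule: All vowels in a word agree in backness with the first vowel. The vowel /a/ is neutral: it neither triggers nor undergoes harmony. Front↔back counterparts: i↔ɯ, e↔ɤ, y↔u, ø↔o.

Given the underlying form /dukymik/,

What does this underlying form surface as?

/y/ harmonizes with /u/ ([+back]) → [u]
/i/ harmonizes with /u/ ([+back]) → [ɯ]

[dukumɯk]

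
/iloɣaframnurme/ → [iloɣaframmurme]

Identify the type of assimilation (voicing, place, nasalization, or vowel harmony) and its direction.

place assimilation, progressive

/n/→[m].
Each target copies a feature from the preceding segment, so the direction is progressive.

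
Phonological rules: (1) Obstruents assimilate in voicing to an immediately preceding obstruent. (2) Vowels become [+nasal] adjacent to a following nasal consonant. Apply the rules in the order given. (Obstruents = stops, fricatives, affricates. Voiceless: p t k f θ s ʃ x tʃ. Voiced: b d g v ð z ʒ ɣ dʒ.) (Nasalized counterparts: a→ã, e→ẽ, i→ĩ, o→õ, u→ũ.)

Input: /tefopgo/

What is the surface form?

[tefopko]

Rule 1: /g/ after /p/ (voiceless) → [k]
After rule 1: tefopko
Rule 2: no segment meets the rule's conditions; no change.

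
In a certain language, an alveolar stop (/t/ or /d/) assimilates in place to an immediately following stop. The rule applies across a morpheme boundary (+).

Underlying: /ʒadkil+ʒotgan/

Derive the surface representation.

/d/ before /k/ (velar) → [g]
/t/ before /g/ (velar) → [k]

[ʒagkil+ʒokgan]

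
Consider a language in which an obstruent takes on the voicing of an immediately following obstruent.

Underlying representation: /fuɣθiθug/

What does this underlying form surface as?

/ɣ/ before /θ/ (voiceless) → [x]

[fuxθiθug]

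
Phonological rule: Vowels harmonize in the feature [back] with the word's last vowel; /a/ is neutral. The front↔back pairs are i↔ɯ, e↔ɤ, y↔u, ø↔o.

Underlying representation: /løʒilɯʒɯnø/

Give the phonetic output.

/ɯ/ harmonizes with /ø/ ([-back]) → [i]
/ɯ/ harmonizes with /ø/ ([-back]) → [i]

[løʒiliʒinø]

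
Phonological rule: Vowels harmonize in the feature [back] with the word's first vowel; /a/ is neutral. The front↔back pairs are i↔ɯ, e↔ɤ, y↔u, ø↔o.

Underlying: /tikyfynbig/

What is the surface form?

no segment meets the rule's conditions; no change.

[tikyfynbig]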